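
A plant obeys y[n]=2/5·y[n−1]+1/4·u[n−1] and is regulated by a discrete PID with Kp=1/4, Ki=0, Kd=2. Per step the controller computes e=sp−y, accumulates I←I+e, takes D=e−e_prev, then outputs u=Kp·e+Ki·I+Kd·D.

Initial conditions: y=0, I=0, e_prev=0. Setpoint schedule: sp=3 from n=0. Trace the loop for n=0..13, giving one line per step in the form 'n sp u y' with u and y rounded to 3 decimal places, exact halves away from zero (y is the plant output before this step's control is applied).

(exact arithmetic carried between steps; '≈' marks a value shown rounded to 6 d.p. or computed from one; I and e_prev carry over from the previous line; the table rounds u and y to 3 d.p., halves away from zero)
n=0: y=0, sp=3, e=sp−y=3; I=3, D=e−e_prev=3; u=1/4·3+0·3+2·3=6.75; next y=2/5·0+1/4·6.75=1.6875
n=1: y=1.6875, sp=3, e=sp−y=1.3125; I=4.3125, D=e−e_prev=-1.6875; u=1/4·1.3125+0·4.3125+2·(-1.6875)=-3.046875; next y=2/5·1.6875+1/4·(-3.046875)≈-0.086719
n=2: y≈-0.086719, sp=3, e=sp−y≈3.086719; I≈7.399219, D=e−e_prev≈1.774219; u=1/4·3.086719+0·7.399219+2·1.774219≈4.320117; next y=2/5·(-0.086719)+1/4·4.320117≈1.045342
n=3: y≈1.045342, sp=3, e=sp−y≈1.954658; I≈9.353877, D=e−e_prev≈-1.132061; u=1/4·1.954658+0·9.353877+2·(-1.132061)≈-1.775457; next y=2/5·1.045342+1/4·(-1.775457)≈-0.025727
n=4: y≈-0.025727, sp=3, e=sp−y≈3.025727; I≈12.379604, D=e−e_prev≈1.071069; u=1/4·3.025727+0·12.379604+2·1.071069≈2.898570; next y=2/5·(-0.025727)+1/4·2.898570≈0.714352
n=5: y≈0.714352, sp=3, e=sp−y≈2.285648; I≈14.665253, D=e−e_prev≈-0.740079; u=1/4·2.285648+0·14.665253+2·(-0.740079)≈-0.908746; next y=2/5·0.714352+1/4·(-0.908746)≈0.058554
n=6: y≈0.058554, sp=3, e=sp−y≈2.941446; I≈17.606699, D=e−e_prev≈0.655797; u=1/4·2.941446+0·17.606699+2·0.655797≈2.046956; next y=2/5·0.058554+1/4·2.046956≈0.535161
n=7: y≈0.535161, sp=3, e=sp−y≈2.464839; I≈20.071538, D=e−e_prev≈-0.476607; u=1/4·2.464839+0·20.071538+2·(-0.476607)≈-0.337003; next y=2/5·0.535161+1/4·(-0.337003)≈0.129813
n=8: y≈0.129813, sp=3, e=sp−y≈2.870187; I≈22.941724, D=e−e_prev≈0.405347; u=1/4·2.870187+0·22.941724+2·0.405347≈1.528241; next y=2/5·0.129813+1/4·1.528241≈0.433986
n=9: y≈0.433986, sp=3, e=sp−y≈2.566014; I≈25.507739, D=e−e_prev≈-0.304172; u=1/4·2.566014+0·25.507739+2·(-0.304172)≈0.033159; next y=2/5·0.433986+1/4·0.033159≈0.181884
n=10: y≈0.181884, sp=3, e=sp−y≈2.818116; I≈28.325855, D=e−e_prev≈0.252102; u=1/4·2.818116+0·28.325855+2·0.252102≈1.208732; next y=2/5·0.181884+1/4·1.208732≈0.374937
n=11: y≈0.374937, sp=3, e=sp−y≈2.625063; I≈30.950918, D=e−e_prev≈-0.193053; u=1/4·2.625063+0·30.950918+2·(-0.193053)≈0.270161; next y=2/5·0.374937+1/4·0.270161≈0.217515
n=12: y≈0.217515, sp=3, e=sp−y≈2.782485; I≈33.733403, D=e−e_prev≈0.157422; u=1/4·2.782485+0·33.733403+2·0.157422≈1.010465; next y=2/5·0.217515+1/4·1.010465≈0.339622
n=13: y≈0.339622, sp=3, e=sp−y≈2.660378; I≈36.393781, D=e−e_prev≈-0.122107; u=1/4·2.660378+0·36.393781+2·(-0.122107)≈0.420880; next y=2/5·0.339622+1/4·0.420880≈0.241069

0 3 6.750 0.000
1 3 -3.047 1.688
2 3 4.320 -0.087
3 3 -1.775 1.045
4 3 2.899 -0.026
5 3 -0.909 0.714
6 3 2.047 0.059
7 3 -0.337 0.535
8 3 1.528 0.130
9 3 0.033 0.434
10 3 1.209 0.182
11 3 0.270 0.375
12 3 1.010 0.218
13 3 0.421 0.340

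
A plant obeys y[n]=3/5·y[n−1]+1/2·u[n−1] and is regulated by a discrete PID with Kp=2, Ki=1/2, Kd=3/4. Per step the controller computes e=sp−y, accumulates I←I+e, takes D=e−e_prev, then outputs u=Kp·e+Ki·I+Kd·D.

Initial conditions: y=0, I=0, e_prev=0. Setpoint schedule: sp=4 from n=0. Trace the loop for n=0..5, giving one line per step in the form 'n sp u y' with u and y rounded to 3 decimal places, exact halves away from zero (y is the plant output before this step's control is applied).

0 4 13.000 0.000
1 4 -9.125 6.500
2 4 17.778 -0.663
3 4 -15.013 8.492
4 4 25.042 -2.412
5 4 -23.758 11.074

(exact arithmetic carried between steps; '≈' marks a value shown rounded to 6 d.p. or computed from one; I and e_prev carry over from the previous line; the table rounds u and y to 3 d.p., halves away from zero)
n=0: y=0, sp=4, e=sp−y=4; I=4, D=e−e_prev=4; u=2·4+1/2·4+3/4·4=13; next y=3/5·0+1/2·13=6.5
n=1: y=6.5, sp=4, e=sp−y=-2.5; I=1.5, D=e−e_prev=-6.5; u=2·(-2.5)+1/2·1.5+3/4·(-6.5)=-9.125; next y=3/5·6.5+1/2·(-9.125)=-0.6625
n=2: y=-0.6625, sp=4, e=sp−y=4.6625; I=6.1625, D=e−e_prev=7.1625; u=2·4.6625+1/2·6.1625+3/4·7.1625=17.778125; next y=3/5·(-0.6625)+1/2·17.778125≈8.491563
n=3: y≈8.491563, sp=4, e=sp−y≈-4.491563; I≈1.670938, D=e−e_prev≈-9.154063; u=2·(-4.491563)+1/2·1.670938+3/4·(-9.154063)≈-15.013203; next y=3/5·8.491563+1/2·(-15.013203)≈-2.411664
n=4: y≈-2.411664, sp=4, e=sp−y≈6.411664; I≈8.082602, D=e−e_prev≈10.903227; u=2·6.411664+1/2·8.082602+3/4·10.903227≈25.042049; next y=3/5·(-2.411664)+1/2·25.042049≈11.074026
n=5: y≈11.074026, sp=4, e=sp−y≈-7.074026; I≈1.008576, D=e−e_prev≈-13.485690; u=2·(-7.074026)+1/2·1.008576+3/4·(-13.485690)≈-23.758032; next y=3/5·11.074026+1/2·(-23.758032)≈-5.234600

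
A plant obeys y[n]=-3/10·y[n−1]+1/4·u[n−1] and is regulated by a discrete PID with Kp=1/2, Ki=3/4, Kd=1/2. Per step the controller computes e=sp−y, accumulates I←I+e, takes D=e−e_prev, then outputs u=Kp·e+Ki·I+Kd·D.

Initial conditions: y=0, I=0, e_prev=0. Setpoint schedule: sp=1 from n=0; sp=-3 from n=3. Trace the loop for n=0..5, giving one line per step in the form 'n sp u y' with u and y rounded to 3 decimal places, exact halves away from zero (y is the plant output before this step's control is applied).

(exact arithmetic carried between steps; '≈' marks a value shown rounded to 6 d.p. or computed from one; I and e_prev carry over from the previous line; the table rounds u and y to 3 d.p., halves away from zero)
n=0: y=0, sp=1, e=sp−y=1; I=1, D=e−e_prev=1; u=1/2·1+3/4·1+1/2·1=1.75; next y=-3/10·0+1/4·1.75=0.4375
n=1: y=0.4375, sp=1, e=sp−y=0.5625; I=1.5625, D=e−e_prev=-0.4375; u=1/2·0.5625+3/4·1.5625+1/2·(-0.4375)=1.234375; next y=-3/10·0.4375+1/4·1.234375≈0.177344
n=2: y≈0.177344, sp=1, e=sp−y≈0.822656; I≈2.385156, D=e−e_prev≈0.260156; u=1/2·0.822656+3/4·2.385156+1/2·0.260156≈2.330273; next y=-3/10·0.177344+1/4·2.330273≈0.529365
n=3: y≈0.529365, sp=-3, e=sp−y≈-3.529365; I≈-1.144209, D=e−e_prev≈-4.352021; u=1/2·(-3.529365)+3/4·(-1.144209)+1/2·(-4.352021)≈-4.798850; next y=-3/10·0.529365+1/4·(-4.798850)≈-1.358522
n=4: y≈-1.358522, sp=-3, e=sp−y≈-1.641478; I≈-2.785687, D=e−e_prev≈1.887887; u=1/2·(-1.641478)+3/4·(-2.785687)+1/2·1.887887≈-1.966060; next y=-3/10·(-1.358522)+1/4·(-1.966060)≈-0.083958
n=5: y≈-0.083958, sp=-3, e=sp−y≈-2.916042; I≈-5.701728, D=e−e_prev≈-1.274564; u=1/2·(-2.916042)+3/4·(-5.701728)+1/2·(-1.274564)≈-6.371599; next y=-3/10·(-0.083958)+1/4·(-6.371599)≈-1.567712

0 1 1.750 0.000
1 1 1.234 0.438
2 1 2.330 0.177
3 -3 -4.799 0.529
4 -3 -1.966 -1.359
5 -3 -6.372 -0.084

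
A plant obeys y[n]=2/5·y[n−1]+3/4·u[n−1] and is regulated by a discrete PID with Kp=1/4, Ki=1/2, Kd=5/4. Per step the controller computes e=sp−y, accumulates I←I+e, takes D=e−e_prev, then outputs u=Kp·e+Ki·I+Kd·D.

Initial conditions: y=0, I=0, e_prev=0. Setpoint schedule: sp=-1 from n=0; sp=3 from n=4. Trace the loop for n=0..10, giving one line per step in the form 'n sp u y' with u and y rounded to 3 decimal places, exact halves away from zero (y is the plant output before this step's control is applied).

0 -1 -2.000 0.000
1 -1 1.750 -1.500
2 -1 -4.300 0.713
3 -1 4.914 -2.940
4 3 -1.581 2.510
5 3 5.859 -0.182
6 3 -4.921 4.322
7 3 12.616 -1.962
8 3 -14.036 8.677
9 3 27.891 -7.057
10 3 -37.052 18.095

(exact arithmetic carried between steps; '≈' marks a value shown rounded to 6 d.p. or computed from one; I and e_prev carry over from the previous line; the table rounds u and y to 3 d.p., halves away from zero)
n=0: y=0, sp=-1, e=sp−y=-1; I=-1, D=e−e_prev=-1; u=1/4·(-1)+1/2·(-1)+5/4·(-1)=-2; next y=2/5·0+3/4·(-2)=-1.5
n=1: y=-1.5, sp=-1, e=sp−y=0.5; I=-0.5, D=e−e_prev=1.5; u=1/4·0.5+1/2·(-0.5)+5/4·1.5=1.75; next y=2/5·(-1.5)+3/4·1.75=0.7125
n=2: y=0.7125, sp=-1, e=sp−y=-1.7125; I=-2.2125, D=e−e_prev=-2.2125; u=1/4·(-1.7125)+1/2·(-2.2125)+5/4·(-2.2125)=-4.3; next y=2/5·0.7125+3/4·(-4.3)=-2.94
n=3: y=-2.94, sp=-1, e=sp−y=1.94; I=-0.2725, D=e−e_prev=3.6525; u=1/4·1.94+1/2·(-0.2725)+5/4·3.6525=4.914375; next y=2/5·(-2.94)+3/4·4.914375≈2.509781
n=4: y≈2.509781, sp=3, e=sp−y≈0.490219; I≈0.217719, D=e−e_prev≈-1.449781; u=1/4·0.490219+1/2·0.217719+5/4·(-1.449781)≈-1.580813; next y=2/5·2.509781+3/4·(-1.580813)≈-0.181697
n=5: y≈-0.181697, sp=3, e=sp−y≈3.181697; I≈3.399416, D=e−e_prev≈2.691478; u=1/4·3.181697+1/2·3.399416+5/4·2.691478≈5.859480; next y=2/5·(-0.181697)+3/4·5.859480≈4.321931
n=6: y≈4.321931, sp=3, e=sp−y≈-1.321931; I≈2.077485, D=e−e_prev≈-4.503628; u=1/4·(-1.321931)+1/2·2.077485+5/4·(-4.503628)≈-4.921275; next y=2/5·4.321931+3/4·(-4.921275)≈-1.962184
n=7: y≈-1.962184, sp=3, e=sp−y≈4.962184; I≈7.039669, D=e−e_prev≈6.284115; u=1/4·4.962184+1/2·7.039669+5/4·6.284115≈12.615524; next y=2/5·(-1.962184)+3/4·12.615524≈8.676770
n=8: y≈8.676770, sp=3, e=sp−y≈-5.676770; I≈1.362899, D=e−e_prev≈-10.638954; u=1/4·(-5.676770)+1/2·1.362899+5/4·(-10.638954)≈-14.036435; next y=2/5·8.676770+3/4·(-14.036435)≈-7.056618
n=9: y≈-7.056618, sp=3, e=sp−y≈10.056618; I≈11.419517, D=e−e_prev≈15.733388; u=1/4·10.056618+1/2·11.419517+5/4·15.733388≈27.890648; next y=2/5·(-7.056618)+3/4·27.890648≈18.095339
n=10: y≈18.095339, sp=3, e=sp−y≈-15.095339; I≈-3.675821, D=e−e_prev≈-25.151957; u=1/4·(-15.095339)+1/2·(-3.675821)+5/4·(-25.151957)≈-37.051692; next y=2/5·18.095339+3/4·(-37.051692)≈-20.550633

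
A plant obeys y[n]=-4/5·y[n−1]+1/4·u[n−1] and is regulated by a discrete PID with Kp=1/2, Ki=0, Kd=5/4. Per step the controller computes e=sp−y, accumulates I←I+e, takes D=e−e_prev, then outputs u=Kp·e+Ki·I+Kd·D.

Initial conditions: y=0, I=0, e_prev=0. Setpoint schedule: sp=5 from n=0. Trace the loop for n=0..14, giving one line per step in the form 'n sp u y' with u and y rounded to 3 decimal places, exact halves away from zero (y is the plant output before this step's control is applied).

(exact arithmetic carried between steps; '≈' marks a value shown rounded to 6 d.p. or computed from one; I and e_prev carry over from the previous line; the table rounds u and y to 3 d.p., halves away from zero)
n=0: y=0, sp=5, e=sp−y=5; I=5, D=e−e_prev=5; u=1/2·5+0·5+5/4·5=8.75; next y=-4/5·0+1/4·8.75=2.1875
n=1: y=2.1875, sp=5, e=sp−y=2.8125; I=7.8125, D=e−e_prev=-2.1875; u=1/2·2.8125+0·7.8125+5/4·(-2.1875)=-1.328125; next y=-4/5·2.1875+1/4·(-1.328125)≈-2.082031
n=2: y≈-2.082031, sp=5, e=sp−y≈7.082031; I≈14.894531, D=e−e_prev≈4.269531; u=1/2·7.082031+0·14.894531+5/4·4.269531≈8.877930; next y=-4/5·(-2.082031)+1/4·8.877930≈3.885107
n=3: y≈3.885107, sp=5, e=sp−y≈1.114893; I≈16.009424, D=e−e_prev≈-5.967139; u=1/2·1.114893+0·16.009424+5/4·(-5.967139)≈-6.901477; next y=-4/5·3.885107+1/4·(-6.901477)≈-4.833455
n=4: y≈-4.833455, sp=5, e=sp−y≈9.833455; I≈25.842879, D=e−e_prev≈8.718563; u=1/2·9.833455+0·25.842879+5/4·8.718563≈15.814931; next y=-4/5·(-4.833455)+1/4·15.814931≈7.820497
n=5: y≈7.820497, sp=5, e=sp−y≈-2.820497; I≈23.022382, D=e−e_prev≈-12.653952; u=1/2·(-2.820497)+0·23.022382+5/4·(-12.653952)≈-17.227689; next y=-4/5·7.820497+1/4·(-17.227689)≈-10.563320
n=6: y≈-10.563320, sp=5, e=sp−y≈15.563320; I≈38.585702, D=e−e_prev≈18.383817; u=1/2·15.563320+0·38.585702+5/4·18.383817≈30.761430; next y=-4/5·(-10.563320)+1/4·30.761430≈16.141013
n=7: y≈16.141013, sp=5, e=sp−y≈-11.141013; I≈27.444688, D=e−e_prev≈-26.704333; u=1/2·(-11.141013)+0·27.444688+5/4·(-26.704333)≈-38.950923; next y=-4/5·16.141013+1/4·(-38.950923)≈-22.650541
n=8: y≈-22.650541, sp=5, e=sp−y≈27.650541; I≈55.095230, D=e−e_prev≈38.791555; u=1/2·27.650541+0·55.095230+5/4·38.791555≈62.314714; next y=-4/5·(-22.650541)+1/4·62.314714≈33.699112
n=9: y≈33.699112, sp=5, e=sp−y≈-28.699112; I≈26.396118, D=e−e_prev≈-56.349653; u=1/2·(-28.699112)+0·26.396118+5/4·(-56.349653)≈-84.786622; next y=-4/5·33.699112+1/4·(-84.786622)≈-48.155945
n=10: y≈-48.155945, sp=5, e=sp−y≈53.155945; I≈79.552063, D=e−e_prev≈81.855056; u=1/2·53.155945+0·79.552063+5/4·81.855056≈128.896793; next y=-4/5·(-48.155945)+1/4·128.896793≈70.748954
n=11: y≈70.748954, sp=5, e=sp−y≈-65.748954; I≈13.803109, D=e−e_prev≈-118.904899; u=1/2·(-65.748954)+0·13.803109+5/4·(-118.904899)≈-181.505601; next y=-4/5·70.748954+1/4·(-181.505601)≈-101.975563
n=12: y≈-101.975563, sp=5, e=sp−y≈106.975563; I≈120.778672, D=e−e_prev≈172.724518; u=1/2·106.975563+0·120.778672+5/4·172.724518≈269.393429; next y=-4/5·(-101.975563)+1/4·269.393429≈148.928808
n=13: y≈148.928808, sp=5, e=sp−y≈-143.928808; I≈-23.150136, D=e−e_prev≈-250.904371; u=1/2·(-143.928808)+0·(-23.150136)+5/4·(-250.904371)≈-385.594868; next y=-4/5·148.928808+1/4·(-385.594868)≈-215.541763
n=14: y≈-215.541763, sp=5, e=sp−y≈220.541763; I≈197.391628, D=e−e_prev≈364.470571; u=1/2·220.541763+0·197.391628+5/4·364.470571≈565.859096; next y=-4/5·(-215.541763)+1/4·565.859096≈313.898185

0 5 8.750 0.000
1 5 -1.328 2.188
2 5 8.878 -2.082
3 5 -6.901 3.885
4 5 15.815 -4.833
5 5 -17.228 7.820
6 5 30.761 -10.563
7 5 -38.951 16.141
8 5 62.315 -22.651
9 5 -84.787 33.699
10 5 128.897 -48.156
11 5 -181.506 70.749
12 5 269.393 -101.976
13 5 -385.595 148.929
14 5 565.859 -215.542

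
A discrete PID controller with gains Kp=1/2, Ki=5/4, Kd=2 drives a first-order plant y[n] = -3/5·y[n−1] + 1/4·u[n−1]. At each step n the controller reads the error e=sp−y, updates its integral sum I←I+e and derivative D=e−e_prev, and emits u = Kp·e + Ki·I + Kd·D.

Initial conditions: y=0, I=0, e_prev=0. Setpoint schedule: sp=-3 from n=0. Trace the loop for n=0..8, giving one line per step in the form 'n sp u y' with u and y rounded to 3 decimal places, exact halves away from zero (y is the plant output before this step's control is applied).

0 -3 -11.250 0.000
1 -3 1.547 -2.813
2 -3 -22.638 2.074
3 -3 14.461 -6.904
4 -3 -53.596 7.758
5 -3 59.072 -18.054
6 -3 -137.436 25.600
7 -3 196.569 -49.719
8 -3 -378.269 78.974

(exact arithmetic carried between steps; '≈' marks a value shown rounded to 6 d.p. or computed from one; I and e_prev carry over from the previous line; the table rounds u and y to 3 d.p., halves away from zero)
n=0: y=0, sp=-3, e=sp−y=-3; I=-3, D=e−e_prev=-3; u=1/2·(-3)+5/4·(-3)+2·(-3)=-11.25; next y=-3/5·0+1/4·(-11.25)=-2.8125
n=1: y=-2.8125, sp=-3, e=sp−y=-0.1875; I=-3.1875, D=e−e_prev=2.8125; u=1/2·(-0.1875)+5/4·(-3.1875)+2·2.8125=1.546875; next y=-3/5·(-2.8125)+1/4·1.546875≈2.074219
n=2: y≈2.074219, sp=-3, e=sp−y≈-5.074219; I≈-8.261719, D=e−e_prev≈-4.886719; u=1/2·(-5.074219)+5/4·(-8.261719)+2·(-4.886719)≈-22.637695; next y=-3/5·2.074219+1/4·(-22.637695)≈-6.903955
n=3: y≈-6.903955, sp=-3, e=sp−y≈3.903955; I≈-4.357764, D=e−e_prev≈8.978174; u=1/2·3.903955+5/4·(-4.357764)+2·8.978174≈14.461121; next y=-3/5·(-6.903955)+1/4·14.461121≈7.757653
n=4: y≈7.757653, sp=-3, e=sp−y≈-10.757653; I≈-15.115417, D=e−e_prev≈-14.661608; u=1/2·(-10.757653)+5/4·(-15.115417)+2·(-14.661608)≈-53.596314; next y=-3/5·7.757653+1/4·(-53.596314)≈-18.053670
n=5: y≈-18.053670, sp=-3, e=sp−y≈15.053670; I≈-0.061746, D=e−e_prev≈25.811324; u=1/2·15.053670+5/4·(-0.061746)+2·25.811324≈59.072300; next y=-3/5·(-18.053670)+1/4·59.072300≈25.600277
n=6: y≈25.600277, sp=-3, e=sp−y≈-28.600277; I≈-28.662024, D=e−e_prev≈-43.653948; u=1/2·(-28.600277)+5/4·(-28.662024)+2·(-43.653948)≈-137.435563; next y=-3/5·25.600277+1/4·(-137.435563)≈-49.719057
n=7: y≈-49.719057, sp=-3, e=sp−y≈46.719057; I≈18.057034, D=e−e_prev≈75.319334; u=1/2·46.719057+5/4·18.057034+2·75.319334≈196.569489; next y=-3/5·(-49.719057)+1/4·196.569489≈78.973807
n=8: y≈78.973807, sp=-3, e=sp−y≈-81.973807; I≈-63.916773, D=e−e_prev≈-128.692864; u=1/2·(-81.973807)+5/4·(-63.916773)+2·(-128.692864)≈-378.268597; next y=-3/5·78.973807+1/4·(-378.268597)≈-141.951433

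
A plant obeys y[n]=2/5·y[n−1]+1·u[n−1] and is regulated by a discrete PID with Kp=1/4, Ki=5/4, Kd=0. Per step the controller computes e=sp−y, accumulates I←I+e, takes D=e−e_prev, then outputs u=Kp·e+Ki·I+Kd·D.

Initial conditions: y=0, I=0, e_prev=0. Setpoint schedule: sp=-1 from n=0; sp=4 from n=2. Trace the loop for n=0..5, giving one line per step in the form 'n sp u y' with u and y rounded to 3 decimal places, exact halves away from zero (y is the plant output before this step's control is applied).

0 -1 -1.500 0.000
1 -1 -0.500 -1.500
2 4 7.025 -1.100
3 4 1.873 6.585
4 4 1.759 4.507
5 4 2.543 3.562

(exact arithmetic carried between steps; '≈' marks a value shown rounded to 6 d.p. or computed from one; I and e_prev carry over from the previous line; the table rounds u and y to 3 d.p., halves away from zero)
n=0: y=0, sp=-1, e=sp−y=-1; I=-1, D=e−e_prev=-1; u=1/4·(-1)+5/4·(-1)+0·(-1)=-1.5; next y=2/5·0+1·(-1.5)=-1.5
n=1: y=-1.5, sp=-1, e=sp−y=0.5; I=-0.5, D=e−e_prev=1.5; u=1/4·0.5+5/4·(-0.5)+0·1.5=-0.5; next y=2/5·(-1.5)+1·(-0.5)=-1.1
n=2: y=-1.1, sp=4, e=sp−y=5.1; I=4.6, D=e−e_prev=4.6; u=1/4·5.1+5/4·4.6+0·4.6=7.025; next y=2/5·(-1.1)+1·7.025=6.585
n=3: y=6.585, sp=4, e=sp−y=-2.585; I=2.015, D=e−e_prev=-7.685; u=1/4·(-2.585)+5/4·2.015+0·(-7.685)=1.8725; next y=2/5·6.585+1·1.8725=4.5065
n=4: y=4.5065, sp=4, e=sp−y=-0.5065; I=1.5085, D=e−e_prev=2.0785; u=1/4·(-0.5065)+5/4·1.5085+0·2.0785=1.759; next y=2/5·4.5065+1·1.759=3.5616
n=5: y=3.5616, sp=4, e=sp−y=0.4384; I=1.9469, D=e−e_prev=0.9449; u=1/4·0.4384+5/4·1.9469+0·0.9449=2.543225; next y=2/5·3.5616+1·2.543225=3.967865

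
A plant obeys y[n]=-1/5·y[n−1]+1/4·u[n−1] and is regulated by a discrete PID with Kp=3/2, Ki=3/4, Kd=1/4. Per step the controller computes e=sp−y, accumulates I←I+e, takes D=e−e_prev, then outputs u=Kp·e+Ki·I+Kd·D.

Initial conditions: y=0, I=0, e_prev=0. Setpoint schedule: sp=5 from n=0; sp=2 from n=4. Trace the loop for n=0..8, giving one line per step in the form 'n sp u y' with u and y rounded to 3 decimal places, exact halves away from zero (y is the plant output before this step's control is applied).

0 5 12.500 0.000
1 5 7.188 3.125
2 5 14.258 1.172
3 5 11.245 3.330
4 2 8.499 2.145
5 2 9.968 1.696
6 2 8.941 2.153
7 2 9.811 1.805
8 2 9.153 2.092

(exact arithmetic carried between steps; '≈' marks a value shown rounded to 6 d.p. or computed from one; I and e_prev carry over from the previous line; the table rounds u and y to 3 d.p., halves away from zero)
n=0: y=0, sp=5, e=sp−y=5; I=5, D=e−e_prev=5; u=3/2·5+3/4·5+1/4·5=12.5; next y=-1/5·0+1/4·12.5=3.125
n=1: y=3.125, sp=5, e=sp−y=1.875; I=6.875, D=e−e_prev=-3.125; u=3/2·1.875+3/4·6.875+1/4·(-3.125)=7.1875; next y=-1/5·3.125+1/4·7.1875=1.171875
n=2: y=1.171875, sp=5, e=sp−y=3.828125; I=10.703125, D=e−e_prev=1.953125; u=3/2·3.828125+3/4·10.703125+1/4·1.953125≈14.257813; next y=-1/5·1.171875+1/4·14.257813≈3.330078
n=3: y≈3.330078, sp=5, e=sp−y≈1.669922; I≈12.373047, D=e−e_prev≈-2.158203; u=3/2·1.669922+3/4·12.373047+1/4·(-2.158203)≈11.245117; next y=-1/5·3.330078+1/4·11.245117≈2.145264
n=4: y≈2.145264, sp=2, e=sp−y≈-0.145264; I≈12.227783, D=e−e_prev≈-1.815186; u=3/2·(-0.145264)+3/4·12.227783+1/4·(-1.815186)≈8.499146; next y=-1/5·2.145264+1/4·8.499146≈1.695734
n=5: y≈1.695734, sp=2, e=sp−y≈0.304266; I≈12.532050, D=e−e_prev≈0.449530; u=3/2·0.304266+3/4·12.532050+1/4·0.449530≈9.967819; next y=-1/5·1.695734+1/4·9.967819≈2.152808
n=6: y≈2.152808, sp=2, e=sp−y≈-0.152808; I≈12.379241, D=e−e_prev≈-0.457074; u=3/2·(-0.152808)+3/4·12.379241+1/4·(-0.457074)≈8.940950; next y=-1/5·2.152808+1/4·8.940950≈1.804676
n=7: y≈1.804676, sp=2, e=sp−y≈0.195324; I≈12.574566, D=e−e_prev≈0.348132; u=3/2·0.195324+3/4·12.574566+1/4·0.348132≈9.810943; next y=-1/5·1.804676+1/4·9.810943≈2.091801
n=8: y≈2.091801, sp=2, e=sp−y≈-0.091801; I≈12.482765, D=e−e_prev≈-0.287125; u=3/2·(-0.091801)+3/4·12.482765+1/4·(-0.287125)≈9.152592; next y=-1/5·2.091801+1/4·9.152592≈1.869788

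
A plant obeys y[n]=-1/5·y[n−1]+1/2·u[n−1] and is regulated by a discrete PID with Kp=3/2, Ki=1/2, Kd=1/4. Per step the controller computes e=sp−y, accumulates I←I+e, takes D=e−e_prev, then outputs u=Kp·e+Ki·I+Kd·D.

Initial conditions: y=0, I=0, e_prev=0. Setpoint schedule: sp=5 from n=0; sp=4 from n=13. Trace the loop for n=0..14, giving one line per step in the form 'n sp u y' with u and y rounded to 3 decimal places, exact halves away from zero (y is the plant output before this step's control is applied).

0 5 11.250 0.000
1 5 -0.156 5.625
2 5 16.301 -1.203
3 5 -3.892 8.391
4 5 23.845 -3.624
5 5 -11.457 12.647
6 5 35.824 -8.258
7 5 -25.372 19.564
8 5 55.667 -16.599
9 5 -50.016 31.153
10 5 89.227 -31.239
11 5 -92.977 50.861
12 5 146.542 -56.661
13 4 -169.602 84.603
14 4 244.894 -101.722

(exact arithmetic carried between steps; '≈' marks a value shown rounded to 6 d.p. or computed from one; I and e_prev carry over from the previous line; the table rounds u and y to 3 d.p., halves away from zero)
n=0: y=0, sp=5, e=sp−y=5; I=5, D=e−e_prev=5; u=3/2·5+1/2·5+1/4·5=11.25; next y=-1/5·0+1/2·11.25=5.625
n=1: y=5.625, sp=5, e=sp−y=-0.625; I=4.375, D=e−e_prev=-5.625; u=3/2·(-0.625)+1/2·4.375+1/4·(-5.625)=-0.15625; next y=-1/5·5.625+1/2·(-0.15625)=-1.203125
n=2: y=-1.203125, sp=5, e=sp−y=6.203125; I=10.578125, D=e−e_prev=6.828125; u=3/2·6.203125+1/2·10.578125+1/4·6.828125≈16.300781; next y=-1/5·(-1.203125)+1/2·16.300781≈8.391016
n=3: y≈8.391016, sp=5, e=sp−y≈-3.391016; I≈7.187109, D=e−e_prev≈-9.594141; u=3/2·(-3.391016)+1/2·7.187109+1/4·(-9.594141)≈-3.891504; next y=-1/5·8.391016+1/2·(-3.891504)≈-3.623955
n=4: y≈-3.623955, sp=5, e=sp−y≈8.623955; I≈15.811064, D=e−e_prev≈12.014971; u=3/2·8.623955+1/2·15.811064+1/4·12.014971≈23.845208; next y=-1/5·(-3.623955)+1/2·23.845208≈12.647395
n=5: y≈12.647395, sp=5, e=sp−y≈-7.647395; I≈8.163670, D=e−e_prev≈-16.271350; u=3/2·(-7.647395)+1/2·8.163670+1/4·(-16.271350)≈-11.457095; next y=-1/5·12.647395+1/2·(-11.457095)≈-8.258026
n=6: y≈-8.258026, sp=5, e=sp−y≈13.258026; I≈21.421696, D=e−e_prev≈20.905421; u=3/2·13.258026+1/2·21.421696+1/4·20.905421≈35.824243; next y=-1/5·(-8.258026)+1/2·35.824243≈19.563727
n=7: y≈19.563727, sp=5, e=sp−y≈-14.563727; I≈6.857969, D=e−e_prev≈-27.821753; u=3/2·(-14.563727)+1/2·6.857969+1/4·(-27.821753)≈-25.372044; next y=-1/5·19.563727+1/2·(-25.372044)≈-16.598767
n=8: y≈-16.598767, sp=5, e=sp−y≈21.598767; I≈28.456736, D=e−e_prev≈36.162494; u=3/2·21.598767+1/2·28.456736+1/4·36.162494≈55.667142; next y=-1/5·(-16.598767)+1/2·55.667142≈31.153325
n=9: y≈31.153325, sp=5, e=sp−y≈-26.153325; I≈2.303412, D=e−e_prev≈-47.752092; u=3/2·(-26.153325)+1/2·2.303412+1/4·(-47.752092)≈-50.016304; next y=-1/5·31.153325+1/2·(-50.016304)≈-31.238817
n=10: y≈-31.238817, sp=5, e=sp−y≈36.238817; I≈38.542229, D=e−e_prev≈62.392142; u=3/2·36.238817+1/2·38.542229+1/4·62.392142≈89.227375; next y=-1/5·(-31.238817)+1/2·89.227375≈50.861451
n=11: y≈50.861451, sp=5, e=sp−y≈-45.861451; I≈-7.319222, D=e−e_prev≈-82.100268; u=3/2·(-45.861451)+1/2·(-7.319222)+1/4·(-82.100268)≈-92.976854; next y=-1/5·50.861451+1/2·(-92.976854)≈-56.660717
n=12: y≈-56.660717, sp=5, e=sp−y≈61.660717; I≈54.341495, D=e−e_prev≈107.522168; u=3/2·61.660717+1/2·54.341495+1/4·107.522168≈146.542366; next y=-1/5·(-56.660717)+1/2·146.542366≈84.603326
n=13: y≈84.603326, sp=4, e=sp−y≈-80.603326; I≈-26.261831, D=e−e_prev≈-142.264044; u=3/2·(-80.603326)+1/2·(-26.261831)+1/4·(-142.264044)≈-169.601916; next y=-1/5·84.603326+1/2·(-169.601916)≈-101.721623
n=14: y≈-101.721623, sp=4, e=sp−y≈105.721623; I≈79.459792, D=e−e_prev≈186.324950; u=3/2·105.721623+1/2·79.459792+1/4·186.324950≈244.893569; next y=-1/5·(-101.721623)+1/2·244.893569≈142.791109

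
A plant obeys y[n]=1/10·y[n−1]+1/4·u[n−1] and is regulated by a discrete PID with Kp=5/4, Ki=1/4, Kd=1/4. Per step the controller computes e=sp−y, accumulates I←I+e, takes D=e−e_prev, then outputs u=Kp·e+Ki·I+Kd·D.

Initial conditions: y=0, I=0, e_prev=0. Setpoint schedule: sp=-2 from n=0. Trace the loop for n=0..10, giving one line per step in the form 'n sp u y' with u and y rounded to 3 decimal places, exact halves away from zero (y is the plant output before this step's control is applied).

(exact arithmetic carried between steps; '≈' marks a value shown rounded to 6 d.p. or computed from one; I and e_prev carry over from the previous line; the table rounds u and y to 3 d.p., halves away from zero)
n=0: y=0, sp=-2, e=sp−y=-2; I=-2, D=e−e_prev=-2; u=5/4·(-2)+1/4·(-2)+1/4·(-2)=-3.5; next y=1/10·0+1/4·(-3.5)=-0.875
n=1: y=-0.875, sp=-2, e=sp−y=-1.125; I=-3.125, D=e−e_prev=0.875; u=5/4·(-1.125)+1/4·(-3.125)+1/4·0.875=-1.96875; next y=1/10·(-0.875)+1/4·(-1.96875)≈-0.579688
n=2: y≈-0.579688, sp=-2, e=sp−y≈-1.420313; I≈-4.545313, D=e−e_prev≈-0.295313; u=5/4·(-1.420313)+1/4·(-4.545313)+1/4·(-0.295313)≈-2.985547; next y=1/10·(-0.579688)+1/4·(-2.985547)≈-0.804355
n=3: y≈-0.804355, sp=-2, e=sp−y≈-1.195645; I≈-5.740957, D=e−e_prev≈0.224668; u=5/4·(-1.195645)+1/4·(-5.740957)+1/4·0.224668≈-2.873628; next y=1/10·(-0.804355)+1/4·(-2.873628)≈-0.798843
n=4: y≈-0.798843, sp=-2, e=sp−y≈-1.201157; I≈-6.942115, D=e−e_prev≈-0.005513; u=5/4·(-1.201157)+1/4·(-6.942115)+1/4·(-0.005513)≈-3.238354; next y=1/10·(-0.798843)+1/4·(-3.238354)≈-0.889473
n=5: y≈-0.889473, sp=-2, e=sp−y≈-1.110527; I≈-8.052642, D=e−e_prev≈0.090630; u=5/4·(-1.110527)+1/4·(-8.052642)+1/4·0.090630≈-3.378662; next y=1/10·(-0.889473)+1/4·(-3.378662)≈-0.933613
n=6: y≈-0.933613, sp=-2, e=sp−y≈-1.066387; I≈-9.119029, D=e−e_prev≈0.044140; u=5/4·(-1.066387)+1/4·(-9.119029)+1/4·0.044140≈-3.601706; next y=1/10·(-0.933613)+1/4·(-3.601706)≈-0.993788
n=7: y≈-0.993788, sp=-2, e=sp−y≈-1.006212; I≈-10.125241, D=e−e_prev≈0.060175; u=5/4·(-1.006212)+1/4·(-10.125241)+1/4·0.060175≈-3.774032; next y=1/10·(-0.993788)+1/4·(-3.774032)≈-1.042887
n=8: y≈-1.042887, sp=-2, e=sp−y≈-0.957113; I≈-11.082354, D=e−e_prev≈0.049099; u=5/4·(-0.957113)+1/4·(-11.082354)+1/4·0.049099≈-3.954706; next y=1/10·(-1.042887)+1/4·(-3.954706)≈-1.092965
n=9: y≈-1.092965, sp=-2, e=sp−y≈-0.907035; I≈-11.989389, D=e−e_prev≈0.050078; u=5/4·(-0.907035)+1/4·(-11.989389)+1/4·0.050078≈-4.118621; next y=1/10·(-1.092965)+1/4·(-4.118621)≈-1.138952
n=10: y≈-1.138952, sp=-2, e=sp−y≈-0.861048; I≈-12.850438, D=e−e_prev≈0.045987; u=5/4·(-0.861048)+1/4·(-12.850438)+1/4·0.045987≈-4.277423; next y=1/10·(-1.138952)+1/4·(-4.277423)≈-1.183251

0 -2 -3.500 0.000
1 -2 -1.969 -0.875
2 -2 -2.986 -0.580
3 -2 -2.874 -0.804
4 -2 -3.238 -0.799
5 -2 -3.379 -0.889
6 -2 -3.602 -0.934
7 -2 -3.774 -0.994
8 -2 -3.955 -1.043
9 -2 -4.119 -1.093
10 -2 -4.277 -1.139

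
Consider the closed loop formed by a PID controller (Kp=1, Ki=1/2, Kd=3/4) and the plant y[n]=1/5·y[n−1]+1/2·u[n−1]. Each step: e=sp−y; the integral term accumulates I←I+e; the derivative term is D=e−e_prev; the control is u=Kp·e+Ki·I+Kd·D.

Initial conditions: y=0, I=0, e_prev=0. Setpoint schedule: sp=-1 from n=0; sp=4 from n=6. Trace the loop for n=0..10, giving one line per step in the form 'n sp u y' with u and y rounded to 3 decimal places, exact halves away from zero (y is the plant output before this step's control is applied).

0 -1 -2.250 0.000
1 -1 0.531 -1.125
2 -1 -2.873 0.041
3 -1 0.786 -1.428
4 -1 -3.557 0.107
5 -1 1.236 -1.757
6 4 6.914 0.267
7 4 -0.750 3.510
8 4 9.089 0.327
9 4 -1.098 4.610
10 4 11.343 0.373

(exact arithmetic carried between steps; '≈' marks a value shown rounded to 6 d.p. or computed from one; I and e_prev carry over from the previous line; the table rounds u and y to 3 d.p., halves away from zero)
n=0: y=0, sp=-1, e=sp−y=-1; I=-1, D=e−e_prev=-1; u=1·(-1)+1/2·(-1)+3/4·(-1)=-2.25; next y=1/5·0+1/2·(-2.25)=-1.125
n=1: y=-1.125, sp=-1, e=sp−y=0.125; I=-0.875, D=e−e_prev=1.125; u=1·0.125+1/2·(-0.875)+3/4·1.125=0.53125; next y=1/5·(-1.125)+1/2·0.53125=0.040625
n=2: y=0.040625, sp=-1, e=sp−y=-1.040625; I=-1.915625, D=e−e_prev=-1.165625; u=1·(-1.040625)+1/2·(-1.915625)+3/4·(-1.165625)≈-2.872656; next y=1/5·0.040625+1/2·(-2.872656)≈-1.428203
n=3: y≈-1.428203, sp=-1, e=sp−y≈0.428203; I≈-1.487422, D=e−e_prev≈1.468828; u=1·0.428203+1/2·(-1.487422)+3/4·1.468828≈0.786113; next y=1/5·(-1.428203)+1/2·0.786113≈0.107416
n=4: y≈0.107416, sp=-1, e=sp−y≈-1.107416; I≈-2.594838, D=e−e_prev≈-1.535619; u=1·(-1.107416)+1/2·(-2.594838)+3/4·(-1.535619)≈-3.556549; next y=1/5·0.107416+1/2·(-3.556549)≈-1.756791
n=5: y≈-1.756791, sp=-1, e=sp−y≈0.756791; I≈-1.838046, D=e−e_prev≈1.864207; u=1·0.756791+1/2·(-1.838046)+3/4·1.864207≈1.235924; next y=1/5·(-1.756791)+1/2·1.235924≈0.266604
n=6: y≈0.266604, sp=4, e=sp−y≈3.733396; I≈1.895350, D=e−e_prev≈2.976605; u=1·3.733396+1/2·1.895350+3/4·2.976605≈6.913525; next y=1/5·0.266604+1/2·6.913525≈3.510083
n=7: y≈3.510083, sp=4, e=sp−y≈0.489917; I≈2.385267, D=e−e_prev≈-3.243480; u=1·0.489917+1/2·2.385267+3/4·(-3.243480)≈-0.750060; next y=1/5·3.510083+1/2·(-0.750060)≈0.326987
n=8: y≈0.326987, sp=4, e=sp−y≈3.673013; I≈6.058280, D=e−e_prev≈3.183096; u=1·3.673013+1/2·6.058280+3/4·3.183096≈9.089475; next y=1/5·0.326987+1/2·9.089475≈4.610135
n=9: y≈4.610135, sp=4, e=sp−y≈-0.610135; I≈5.448145, D=e−e_prev≈-4.283148; u=1·(-0.610135)+1/2·5.448145+3/4·(-4.283148)≈-1.098424; next y=1/5·4.610135+1/2·(-1.098424)≈0.372815
n=10: y≈0.372815, sp=4, e=sp−y≈3.627185; I≈9.075330, D=e−e_prev≈4.237320; u=1·3.627185+1/2·9.075330+3/4·4.237320≈11.342840; next y=1/5·0.372815+1/2·11.342840≈5.745983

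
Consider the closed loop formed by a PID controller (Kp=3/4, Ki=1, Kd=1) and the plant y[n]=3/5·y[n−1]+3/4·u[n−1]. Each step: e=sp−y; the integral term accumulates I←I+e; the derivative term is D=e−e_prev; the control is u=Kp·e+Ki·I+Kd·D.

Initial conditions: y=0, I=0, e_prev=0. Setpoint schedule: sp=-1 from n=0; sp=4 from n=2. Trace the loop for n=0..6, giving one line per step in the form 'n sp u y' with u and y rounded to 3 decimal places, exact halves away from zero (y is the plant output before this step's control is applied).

0 -1 -2.750 0.000
1 -1 2.922 -2.063
2 4 7.377 0.954
3 4 -5.726 6.105
4 4 15.845 -0.632
5 4 -19.635 11.505
6 4 38.150 -7.823

(exact arithmetic carried between steps; '≈' marks a value shown rounded to 6 d.p. or computed from one; I and e_prev carry over from the previous line; the table rounds u and y to 3 d.p., halves away from zero)
n=0: y=0, sp=-1, e=sp−y=-1; I=-1, D=e−e_prev=-1; u=3/4·(-1)+1·(-1)+1·(-1)=-2.75; next y=3/5·0+3/4·(-2.75)=-2.0625
n=1: y=-2.0625, sp=-1, e=sp−y=1.0625; I=0.0625, D=e−e_prev=2.0625; u=3/4·1.0625+1·0.0625+1·2.0625=2.921875; next y=3/5·(-2.0625)+3/4·2.921875≈0.953906
n=2: y≈0.953906, sp=4, e=sp−y≈3.046094; I≈3.108594, D=e−e_prev≈1.983594; u=3/4·3.046094+1·3.108594+1·1.983594≈7.376758; next y=3/5·0.953906+3/4·7.376758≈6.104912
n=3: y≈6.104912, sp=4, e=sp−y≈-2.104912; I≈1.003682, D=e−e_prev≈-5.151006; u=3/4·(-2.104912)+1·1.003682+1·(-5.151006)≈-5.726008; next y=3/5·6.104912+3/4·(-5.726008)≈-0.631559
n=4: y≈-0.631559, sp=4, e=sp−y≈4.631559; I≈5.635241, D=e−e_prev≈6.736471; u=3/4·4.631559+1·5.635241+1·6.736471≈15.845381; next y=3/5·(-0.631559)+3/4·15.845381≈11.505100
n=5: y≈11.505100, sp=4, e=sp−y≈-7.505100; I≈-1.869860, D=e−e_prev≈-12.136659; u=3/4·(-7.505100)+1·(-1.869860)+1·(-12.136659)≈-19.635344; next y=3/5·11.505100+3/4·(-19.635344)≈-7.823448
n=6: y≈-7.823448, sp=4, e=sp−y≈11.823448; I≈9.953588, D=e−e_prev≈19.328548; u=3/4·11.823448+1·9.953588+1·19.328548≈38.149722; next y=3/5·(-7.823448)+3/4·38.149722≈23.918223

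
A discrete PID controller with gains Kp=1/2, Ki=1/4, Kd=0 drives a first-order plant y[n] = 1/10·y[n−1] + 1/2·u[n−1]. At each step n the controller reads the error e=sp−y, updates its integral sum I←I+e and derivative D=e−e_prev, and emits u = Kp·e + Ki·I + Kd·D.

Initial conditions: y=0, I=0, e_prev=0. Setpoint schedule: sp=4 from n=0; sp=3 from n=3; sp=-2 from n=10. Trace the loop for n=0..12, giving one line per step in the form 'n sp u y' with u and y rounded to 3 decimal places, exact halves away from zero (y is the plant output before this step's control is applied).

(exact arithmetic carried between steps; '≈' marks a value shown rounded to 6 d.p. or computed from one; I and e_prev carry over from the previous line; the table rounds u and y to 3 d.p., halves away from zero)
n=0: y=0, sp=4, e=sp−y=4; I=4, D=e−e_prev=4; u=1/2·4+1/4·4+0·4=3; next y=1/10·0+1/2·3=1.5
n=1: y=1.5, sp=4, e=sp−y=2.5; I=6.5, D=e−e_prev=-1.5; u=1/2·2.5+1/4·6.5+0·(-1.5)=2.875; next y=1/10·1.5+1/2·2.875=1.5875
n=2: y=1.5875, sp=4, e=sp−y=2.4125; I=8.9125, D=e−e_prev=-0.0875; u=1/2·2.4125+1/4·8.9125+0·(-0.0875)=3.434375; next y=1/10·1.5875+1/2·3.434375≈1.875938
n=3: y≈1.875938, sp=3, e=sp−y≈1.124063; I≈10.036563, D=e−e_prev≈-1.288438; u=1/2·1.124063+1/4·10.036563+0·(-1.288438)≈3.071172; next y=1/10·1.875938+1/2·3.071172≈1.723180
n=4: y≈1.723180, sp=3, e=sp−y≈1.276820; I≈11.313383, D=e−e_prev≈0.152758; u=1/2·1.276820+1/4·11.313383+0·0.152758≈3.466756; next y=1/10·1.723180+1/2·3.466756≈1.905696
n=5: y≈1.905696, sp=3, e=sp−y≈1.094304; I≈12.407687, D=e−e_prev≈-0.182516; u=1/2·1.094304+1/4·12.407687+0·(-0.182516)≈3.649074; next y=1/10·1.905696+1/2·3.649074≈2.015106
n=6: y≈2.015106, sp=3, e=sp−y≈0.984894; I≈13.392580, D=e−e_prev≈-0.109411; u=1/2·0.984894+1/4·13.392580+0·(-0.109411)≈3.840592; next y=1/10·2.015106+1/2·3.840592≈2.121807
n=7: y≈2.121807, sp=3, e=sp−y≈0.878193; I≈14.270774, D=e−e_prev≈-0.106700; u=1/2·0.878193+1/4·14.270774+0·(-0.106700)≈4.006790; next y=1/10·2.121807+1/2·4.006790≈2.215576
n=8: y≈2.215576, sp=3, e=sp−y≈0.784424; I≈15.055198, D=e−e_prev≈-0.093769; u=1/2·0.784424+1/4·15.055198+0·(-0.093769)≈4.156012; next y=1/10·2.215576+1/2·4.156012≈2.299563
n=9: y≈2.299563, sp=3, e=sp−y≈0.700437; I≈15.755635, D=e−e_prev≈-0.083988; u=1/2·0.700437+1/4·15.755635+0·(-0.083988)≈4.289127; next y=1/10·2.299563+1/2·4.289127≈2.374520
n=10: y≈2.374520, sp=-2, e=sp−y≈-4.374520; I≈11.381115, D=e−e_prev≈-5.074956; u=1/2·(-4.374520)+1/4·11.381115+0·(-5.074956)≈0.658019; next y=1/10·2.374520+1/2·0.658019≈0.566461
n=11: y≈0.566461, sp=-2, e=sp−y≈-2.566461; I≈8.814653, D=e−e_prev≈1.808058; u=1/2·(-2.566461)+1/4·8.814653+0·1.808058≈0.920433; next y=1/10·0.566461+1/2·0.920433≈0.516862
n=12: y≈0.516862, sp=-2, e=sp−y≈-2.516862; I≈6.297791, D=e−e_prev≈0.049599; u=1/2·(-2.516862)+1/4·6.297791+0·0.049599≈0.316017; next y=1/10·0.516862+1/2·0.316017≈0.209695

0 4 3.000 0.000
1 4 2.875 1.500
2 4 3.434 1.588
3 3 3.071 1.876
4 3 3.467 1.723
5 3 3.649 1.906
6 3 3.841 2.015
7 3 4.007 2.122
8 3 4.156 2.216
9 3 4.289 2.300
10 -2 0.658 2.375
11 -2 0.920 0.566
12 -2 0.316 0.517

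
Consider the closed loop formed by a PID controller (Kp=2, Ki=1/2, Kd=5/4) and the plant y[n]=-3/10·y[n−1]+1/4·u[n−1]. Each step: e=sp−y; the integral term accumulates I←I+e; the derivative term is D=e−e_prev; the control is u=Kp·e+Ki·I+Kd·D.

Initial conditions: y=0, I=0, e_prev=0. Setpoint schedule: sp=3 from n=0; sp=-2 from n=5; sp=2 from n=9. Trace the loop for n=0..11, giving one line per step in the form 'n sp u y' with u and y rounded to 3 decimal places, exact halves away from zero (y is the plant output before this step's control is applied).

0 3 11.250 0.000
1 3 -1.547 2.813
2 3 17.224 -1.230
3 3 -7.861 4.675
4 3 28.844 -3.368
5 -2 -40.234 8.221
6 -2 53.190 -12.525
7 -2 -78.405 17.055
8 -2 105.690 -24.718
9 2 -139.750 33.838
10 2 208.500 -45.089
11 2 -281.890 65.652

(exact arithmetic carried between steps; '≈' marks a value shown rounded to 6 d.p. or computed from one; I and e_prev carry over from the previous line; the table rounds u and y to 3 d.p., halves away from zero)
n=0: y=0, sp=3, e=sp−y=3; I=3, D=e−e_prev=3; u=2·3+1/2·3+5/4·3=11.25; next y=-3/10·0+1/4·11.25=2.8125
n=1: y=2.8125, sp=3, e=sp−y=0.1875; I=3.1875, D=e−e_prev=-2.8125; u=2·0.1875+1/2·3.1875+5/4·(-2.8125)=-1.546875; next y=-3/10·2.8125+1/4·(-1.546875)≈-1.230469
n=2: y≈-1.230469, sp=3, e=sp−y≈4.230469; I≈7.417969, D=e−e_prev≈4.042969; u=2·4.230469+1/2·7.417969+5/4·4.042969≈17.223633; next y=-3/10·(-1.230469)+1/4·17.223633≈4.675049
n=3: y≈4.675049, sp=3, e=sp−y≈-1.675049; I≈5.742920, D=e−e_prev≈-5.905518; u=2·(-1.675049)+1/2·5.742920+5/4·(-5.905518)≈-7.860535; next y=-3/10·4.675049+1/4·(-7.860535)≈-3.367648
n=4: y≈-3.367648, sp=3, e=sp−y≈6.367648; I≈12.110568, D=e−e_prev≈8.042697; u=2·6.367648+1/2·12.110568+5/4·8.042697≈28.843952; next y=-3/10·(-3.367648)+1/4·28.843952≈8.221283
n=5: y≈8.221283, sp=-2, e=sp−y≈-10.221283; I≈1.889286, D=e−e_prev≈-16.588931; u=2·(-10.221283)+1/2·1.889286+5/4·(-16.588931)≈-40.234086; next y=-3/10·8.221283+1/4·(-40.234086)≈-12.524906
n=6: y≈-12.524906, sp=-2, e=sp−y≈10.524906; I≈12.414192, D=e−e_prev≈20.746189; u=2·10.524906+1/2·12.414192+5/4·20.746189≈53.189644; next y=-3/10·(-12.524906)+1/4·53.189644≈17.054883
n=7: y≈17.054883, sp=-2, e=sp−y≈-19.054883; I≈-6.640691, D=e−e_prev≈-29.579789; u=2·(-19.054883)+1/2·(-6.640691)+5/4·(-29.579789)≈-78.404848; next y=-3/10·17.054883+1/4·(-78.404848)≈-24.717677
n=8: y≈-24.717677, sp=-2, e=sp−y≈22.717677; I≈16.076986, D=e−e_prev≈41.772560; u=2·22.717677+1/2·16.076986+5/4·41.772560≈105.689546; next y=-3/10·(-24.717677)+1/4·105.689546≈33.837690
n=9: y≈33.837690, sp=2, e=sp−y≈-31.837690; I≈-15.760704, D=e−e_prev≈-54.555366; u=2·(-31.837690)+1/2·(-15.760704)+5/4·(-54.555366)≈-139.749939; next y=-3/10·33.837690+1/4·(-139.749939)≈-45.088792
n=10: y≈-45.088792, sp=2, e=sp−y≈47.088792; I≈31.328088, D=e−e_prev≈78.926481; u=2·47.088792+1/2·31.328088+5/4·78.926481≈208.499729; next y=-3/10·(-45.088792)+1/4·208.499729≈65.651570
n=11: y≈65.651570, sp=2, e=sp−y≈-63.651570; I≈-32.323482, D=e−e_prev≈-110.740361; u=2·(-63.651570)+1/2·(-32.323482)+5/4·(-110.740361)≈-281.890332; next y=-3/10·65.651570+1/4·(-281.890332)≈-90.168054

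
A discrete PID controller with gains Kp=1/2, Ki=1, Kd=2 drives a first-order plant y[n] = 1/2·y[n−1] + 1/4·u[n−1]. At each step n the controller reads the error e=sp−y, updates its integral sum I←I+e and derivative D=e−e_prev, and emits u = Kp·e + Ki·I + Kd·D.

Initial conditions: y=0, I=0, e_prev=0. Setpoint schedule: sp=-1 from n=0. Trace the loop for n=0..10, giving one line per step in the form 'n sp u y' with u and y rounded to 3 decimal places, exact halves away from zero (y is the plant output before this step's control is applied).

(exact arithmetic carried between steps; '≈' marks a value shown rounded to 6 d.p. or computed from one; I and e_prev carry over from the previous line; the table rounds u and y to 3 d.p., halves away from zero)
n=0: y=0, sp=-1, e=sp−y=-1; I=-1, D=e−e_prev=-1; u=1/2·(-1)+1·(-1)+2·(-1)=-3.5; next y=1/2·0+1/4·(-3.5)=-0.875
n=1: y=-0.875, sp=-1, e=sp−y=-0.125; I=-1.125, D=e−e_prev=0.875; u=1/2·(-0.125)+1·(-1.125)+2·0.875=0.5625; next y=1/2·(-0.875)+1/4·0.5625=-0.296875
n=2: y=-0.296875, sp=-1, e=sp−y=-0.703125; I=-1.828125, D=e−e_prev=-0.578125; u=1/2·(-0.703125)+1·(-1.828125)+2·(-0.578125)≈-3.335938; next y=1/2·(-0.296875)+1/4·(-3.335938)≈-0.982422
n=3: y≈-0.982422, sp=-1, e=sp−y≈-0.017578; I≈-1.845703, D=e−e_prev≈0.685547; u=1/2·(-0.017578)+1·(-1.845703)+2·0.685547≈-0.483398; next y=1/2·(-0.982422)+1/4·(-0.483398)≈-0.612061
n=4: y≈-0.612061, sp=-1, e=sp−y≈-0.387939; I≈-2.233643, D=e−e_prev≈-0.370361; u=1/2·(-0.387939)+1·(-2.233643)+2·(-0.370361)≈-3.168335; next y=1/2·(-0.612061)+1/4·(-3.168335)≈-1.098114
n=5: y≈-1.098114, sp=-1, e=sp−y≈0.098114; I≈-2.135529, D=e−e_prev≈0.486053; u=1/2·0.098114+1·(-2.135529)+2·0.486053≈-1.114365; next y=1/2·(-1.098114)+1/4·(-1.114365)≈-0.827648
n=6: y≈-0.827648, sp=-1, e=sp−y≈-0.172352; I≈-2.307880, D=e−e_prev≈-0.270466; u=1/2·(-0.172352)+1·(-2.307880)+2·(-0.270466)≈-2.934988; next y=1/2·(-0.827648)+1/4·(-2.934988)≈-1.147571
n=7: y≈-1.147571, sp=-1, e=sp−y≈0.147571; I≈-2.160309, D=e−e_prev≈0.319923; u=1/2·0.147571+1·(-2.160309)+2·0.319923≈-1.446678; next y=1/2·(-1.147571)+1/4·(-1.446678)≈-0.935455
n=8: y≈-0.935455, sp=-1, e=sp−y≈-0.064545; I≈-2.224854, D=e−e_prev≈-0.212116; u=1/2·(-0.064545)+1·(-2.224854)+2·(-0.212116)≈-2.681359; next y=1/2·(-0.935455)+1/4·(-2.681359)≈-1.138067
n=9: y≈-1.138067, sp=-1, e=sp−y≈0.138067; I≈-2.086787, D=e−e_prev≈0.202612; u=1/2·0.138067+1·(-2.086787)+2·0.202612≈-1.612529; next y=1/2·(-1.138067)+1/4·(-1.612529)≈-0.972166
n=10: y≈-0.972166, sp=-1, e=sp−y≈-0.027834; I≈-2.114621, D=e−e_prev≈-0.165901; u=1/2·(-0.027834)+1·(-2.114621)+2·(-0.165901)≈-2.460341; next y=1/2·(-0.972166)+1/4·(-2.460341)≈-1.101168

0 -1 -3.500 0.000
1 -1 0.563 -0.875
2 -1 -3.336 -0.297
3 -1 -0.483 -0.982
4 -1 -3.168 -0.612
5 -1 -1.114 -1.098
6 -1 -2.935 -0.828
7 -1 -1.447 -1.148
8 -1 -2.681 -0.935
9 -1 -1.613 -1.138
10 -1 -2.460 -0.972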